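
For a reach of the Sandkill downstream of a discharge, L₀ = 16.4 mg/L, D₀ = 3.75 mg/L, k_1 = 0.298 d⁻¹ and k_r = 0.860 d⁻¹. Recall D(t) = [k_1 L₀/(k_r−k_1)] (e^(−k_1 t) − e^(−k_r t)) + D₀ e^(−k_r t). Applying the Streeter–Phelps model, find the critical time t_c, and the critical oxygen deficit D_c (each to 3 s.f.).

t_c = [1/(k_r−k_1)] ln[(k_r/k_1)(1 − D₀(k_r−k_1)/(k_1 L₀))]
= [1/(0.860−0.298)] ln[(0.860/0.298)(1 − 3.75×0.5620/(0.298×16.4))]
= (1/0.5620) ln[2.886 × 0.5688] = 1.779 × ln(1.641) = 1.779 × 0.4956 = 0.8818 d.
D_c = (k_1/k_r) L₀ e^(−k_1 t_c) = (0.298/0.860) × 16.4 × e^(−0.298×0.8818) = 0.3465 × 16.4 × 0.7689 = 4.370 mg/L.

t_c ≈ 0.882 d; D_c ≈ 4.37 mg/L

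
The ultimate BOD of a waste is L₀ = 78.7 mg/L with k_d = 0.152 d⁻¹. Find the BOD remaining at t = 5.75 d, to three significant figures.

L_t = L₀ e^(−k_d t) = 78.7 × e^(−0.152×5.75) = 78.7 × 0.4173 = 32.84 mg/L.

L ≈ 32.8 mg/L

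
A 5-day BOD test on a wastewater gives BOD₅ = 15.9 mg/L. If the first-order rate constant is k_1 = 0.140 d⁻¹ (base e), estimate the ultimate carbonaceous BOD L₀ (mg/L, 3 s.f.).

L₀ ≈ 31.6 mg/L

BOD₅ = L₀(1 − e^(−5k_1)) ⇒ L₀ = BOD₅ / (1 − e^(−5×0.140))
= 15.9 / (1 − 0.4966) = 15.9 / 0.5034 = 31.58 mg/L.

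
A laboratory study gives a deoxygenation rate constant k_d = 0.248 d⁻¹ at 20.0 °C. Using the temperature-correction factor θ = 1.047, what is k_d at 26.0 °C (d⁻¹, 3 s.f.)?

k_d(T₂) = k_d(T₁) · θ^(T₂−T₁) = 0.248 × 1.047^(26.0−20.0)
= 0.248 × 1.047^6.00 = 0.248 × 1.317 = 0.3267 d⁻¹.

k_d ≈ 0.327 d⁻¹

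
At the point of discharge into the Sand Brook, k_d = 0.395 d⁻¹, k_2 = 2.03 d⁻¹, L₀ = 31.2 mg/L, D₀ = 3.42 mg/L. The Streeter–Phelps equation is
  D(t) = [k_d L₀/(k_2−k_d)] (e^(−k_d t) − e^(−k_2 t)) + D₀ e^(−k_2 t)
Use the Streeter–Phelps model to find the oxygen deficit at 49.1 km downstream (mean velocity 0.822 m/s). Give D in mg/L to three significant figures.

D ≈ 4.72 mg/L

Travel time t = x/v = 49.1 km / (0.822 m/s) = 49100 m / 0.822 m/s = 59730 s = 0.6913 d.
k_d L₀/(k_2−k_d) = 0.395×31.2/(2.03−0.395) = 12.32/1.635 = 7.538 mg/L.
e^(−k_d t) = e^(−0.395×0.6913) = 0.7610; e^(−k_2 t) = e^(−2.03×0.6913) = 0.2458.
D = 7.538 × (0.7610 − 0.2458) + 3.42 × 0.2458 = 3.884 + 0.8405 = 4.724 mg/L.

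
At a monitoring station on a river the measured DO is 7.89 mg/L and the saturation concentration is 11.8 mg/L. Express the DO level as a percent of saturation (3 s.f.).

66.9 % saturation

% saturation = C/C_s × 100 = 7.89/11.8 × 100 = 66.9 %.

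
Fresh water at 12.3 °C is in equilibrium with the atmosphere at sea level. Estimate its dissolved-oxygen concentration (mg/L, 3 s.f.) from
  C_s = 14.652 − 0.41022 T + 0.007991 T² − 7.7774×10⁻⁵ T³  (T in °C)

C_s = 14.652 − 0.41022×12.3 + 0.007991×12.3² − 7.7774×10⁻⁵×12.3³ = 10.67 mg/L.

C_s ≈ 10.7 mg/L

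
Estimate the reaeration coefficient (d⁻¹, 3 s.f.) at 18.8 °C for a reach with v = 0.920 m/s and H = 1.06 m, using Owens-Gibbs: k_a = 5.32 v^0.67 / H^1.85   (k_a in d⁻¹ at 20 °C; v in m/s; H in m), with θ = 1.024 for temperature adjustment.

k_a(20) = 5.32 × 0.920^0.67 / 1.06^1.85 = 5.32 × 0.9457 / 1.114 = 4.517 d⁻¹.
k_a(18.8) = 4.517 × 1.024^(18.8−20) = 4.517 × 0.9719 = 4.390 d⁻¹.

k_a ≈ 4.39 d⁻¹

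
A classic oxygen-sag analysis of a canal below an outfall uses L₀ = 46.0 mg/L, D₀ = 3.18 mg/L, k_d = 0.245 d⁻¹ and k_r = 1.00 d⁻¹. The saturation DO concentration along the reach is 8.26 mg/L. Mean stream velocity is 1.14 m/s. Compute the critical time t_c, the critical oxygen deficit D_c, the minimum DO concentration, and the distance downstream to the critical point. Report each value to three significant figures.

At the critical point dD/dt = 0, so k_d L₀ e^(−k_d t) = k_r D. Substituting D(t) from the Streeter–Phelps equation and solving for t gives
t_c = ln[(k_r/k_d)(1 − D₀(k_r−k_d)/(k_d L₀))] / (k_r−k_d).
Here k_r−k_d = 0.7550 d⁻¹ and 1 − D₀(k_r−k_d)/(k_d L₀) = 1 − 3.18×0.7550/(0.245×46.0) = 0.7870, so
t_c = ln(4.082 × 0.7870) / 0.7550 = 1.167 / 0.7550 = 1.546 d.
D_c = (k_d/k_r) L₀ e^(−k_d t_c) = (0.245/1.00) × 46.0 × e^(−0.245×1.546) = 0.2450 × 46.0 × 0.6848 = 7.717 mg/L.
Minimum DO = C_s − D_c = 8.26 − 7.717 = 0.5426 mg/L.
x_c = v t_c = 1.14 m/s × 1.546 d × 86400 s/d = 152200 m ≈ 152 km.

t_c ≈ 1.55 d; D_c ≈ 7.72 mg/L; min DO ≈ 0.543 mg/L; x_c ≈ 152 km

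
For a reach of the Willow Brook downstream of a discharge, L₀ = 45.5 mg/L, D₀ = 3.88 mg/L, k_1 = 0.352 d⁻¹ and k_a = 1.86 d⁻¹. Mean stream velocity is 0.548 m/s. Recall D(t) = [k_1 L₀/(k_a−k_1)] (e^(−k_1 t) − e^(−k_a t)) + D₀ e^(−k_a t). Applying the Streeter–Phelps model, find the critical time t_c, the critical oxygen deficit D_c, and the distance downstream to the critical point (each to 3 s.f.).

At the critical point dD/dt = 0, so k_1 L₀ e^(−k_1 t) = k_a D. Substituting D(t) from the Streeter–Phelps equation and solving for t gives
t_c = ln[(k_a/k_1)(1 − D₀(k_a−k_1)/(k_1 L₀))] / (k_a−k_1).
Here k_a−k_1 = 1.508 d⁻¹ and 1 − D₀(k_a−k_1)/(k_1 L₀) = 1 − 3.88×1.508/(0.352×45.5) = 0.6347, so
t_c = ln(5.284 × 0.6347) / 1.508 = 1.210 / 1.508 = 0.8024 d.
D_c = (k_1/k_a) L₀ e^(−k_1 t_c) = (0.352/1.86) × 45.5 × e^(−0.352×0.8024) = 0.1892 × 45.5 × 0.7539 = 6.492 mg/L.
x_c = v t_c = 0.548 m/s × 0.8024 d × 86400 s/d = 37990 m ≈ 38.0 km.

t_c ≈ 0.802 d; D_c ≈ 6.49 mg/L; x_c ≈ 38.0 km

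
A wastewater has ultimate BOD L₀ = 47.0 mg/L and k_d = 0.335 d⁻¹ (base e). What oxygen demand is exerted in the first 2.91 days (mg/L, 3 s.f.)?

y ≈ 29.3 mg/L

y_t = L₀(1 − e^(−k_d t)) = 47.0 × (1 − e^(−0.335×2.91))
= 47.0 × (1 − 0.3772) = 47.0 × 0.6228 = 29.27 mg/L.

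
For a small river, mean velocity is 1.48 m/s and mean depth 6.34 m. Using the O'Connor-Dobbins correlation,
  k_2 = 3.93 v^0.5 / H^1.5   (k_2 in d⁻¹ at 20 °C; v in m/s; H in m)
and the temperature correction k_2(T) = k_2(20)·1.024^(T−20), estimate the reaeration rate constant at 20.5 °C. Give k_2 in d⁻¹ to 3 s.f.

k_2 ≈ 0.303 d⁻¹

k_2(20) = 3.93 × 1.48^0.5 / 6.34^1.5 = 3.93 × 1.217 / 15.96 = 0.2995 d⁻¹.
k_2(20.5) = 0.2995 × 1.024^(20.5−20) = 0.2995 × 1.012 = 0.3031 d⁻¹.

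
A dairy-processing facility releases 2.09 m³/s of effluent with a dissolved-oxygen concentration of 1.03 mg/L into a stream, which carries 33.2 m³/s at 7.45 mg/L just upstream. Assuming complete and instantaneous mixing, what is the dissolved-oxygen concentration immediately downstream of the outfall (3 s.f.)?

7.07 mg/L

Flow-weighted mixing: C = (Q_r C_r + Q_w C_w)/(Q_r + Q_w)
= (33.2×7.45 + 2.09×1.03)/(33.2 + 2.09) = 249.5/35.29 = 7.070 mg/L.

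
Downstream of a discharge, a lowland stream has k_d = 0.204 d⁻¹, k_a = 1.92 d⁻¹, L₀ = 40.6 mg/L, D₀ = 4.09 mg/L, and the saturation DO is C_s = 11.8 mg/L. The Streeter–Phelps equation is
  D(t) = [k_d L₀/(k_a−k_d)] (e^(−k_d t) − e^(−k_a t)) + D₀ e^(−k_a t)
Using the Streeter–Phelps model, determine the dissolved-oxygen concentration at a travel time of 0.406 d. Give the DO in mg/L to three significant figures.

DO ≈ 7.69 mg/L

k_d L₀/(k_a−k_d) = 0.204×40.6/(1.92−0.204) = 8.282/1.716 = 4.827 mg/L.
e^(−k_d t) = e^(−0.204×0.4060) = 0.9205; e^(−k_a t) = e^(−1.92×0.4060) = 0.4586.
D = 4.827 × (0.9205 − 0.4586) + 4.09 × 0.4586 = 2.229 + 1.876 = 4.105 mg/L.
DO = C_s − D = 11.8 − 4.105 = 7.695 mg/L.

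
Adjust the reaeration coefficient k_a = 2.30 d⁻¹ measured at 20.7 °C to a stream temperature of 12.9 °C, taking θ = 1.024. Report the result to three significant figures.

k_a(T₂) = k_a(T₁) · θ^(T₂−T₁) = 2.30 × 1.024^(12.9−20.7)
= 2.30 × 1.024^-7.80 = 2.30 × 0.8311 = 1.912 d⁻¹.

k_a ≈ 1.91 d⁻¹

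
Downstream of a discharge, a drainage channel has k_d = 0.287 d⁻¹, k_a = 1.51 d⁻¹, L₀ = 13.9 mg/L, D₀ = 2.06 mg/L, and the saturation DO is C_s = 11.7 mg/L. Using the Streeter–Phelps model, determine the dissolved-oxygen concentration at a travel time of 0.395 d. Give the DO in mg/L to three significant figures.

DO ≈ 9.45 mg/L

k_d L₀/(k_a−k_d) = 0.287×13.9/(1.51−0.287) = 3.989/1.223 = 3.262 mg/L.
e^(−k_d t) = e^(−0.287×0.3950) = 0.8928; e^(−k_a t) = e^(−1.51×0.3950) = 0.5508.
D = 3.262 × (0.8928 − 0.5508) + 2.06 × 0.5508 = 1.116 + 1.135 = 2.250 mg/L.
DO = C_s − D = 11.7 − 2.250 = 9.450 mg/L.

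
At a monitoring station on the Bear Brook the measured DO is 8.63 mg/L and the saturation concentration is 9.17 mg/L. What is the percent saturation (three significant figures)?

% saturation = C/C_s × 100 = 8.63/9.17 × 100 = 94.1 %.

94.1 % saturation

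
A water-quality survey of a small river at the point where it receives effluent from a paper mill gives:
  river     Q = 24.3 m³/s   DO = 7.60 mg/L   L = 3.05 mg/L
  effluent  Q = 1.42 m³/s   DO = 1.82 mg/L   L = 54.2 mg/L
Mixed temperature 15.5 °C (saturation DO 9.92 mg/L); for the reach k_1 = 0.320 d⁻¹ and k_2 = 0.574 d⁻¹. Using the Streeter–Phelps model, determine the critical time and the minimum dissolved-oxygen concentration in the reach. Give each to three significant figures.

t_c ≈ 0.564 d; minimum DO ≈ 7.19 mg/L

Mixed DO = (24.3×7.60 + 1.42×1.82)/(24.3+1.42) = 187.3/25.72 = 7.281 mg/L.
Mixed L₀ = (24.3×3.05 + 1.42×54.2)/(25.72) = 151.1/25.72 = 5.874 mg/L.
Initial deficit D₀ = C_s − DO₀ = 9.92 − 7.281 = 2.639 mg/L.
t_c = (1/0.2540) ln[(0.574/0.320)(1 − 2.639×0.2540/(0.320×5.874))] = 3.937 × ln(1.154) = 0.5641 d.
D_c = (0.320/0.574) × 5.874 × e^(−0.320×0.5641) = 0.5575 × 5.874 × 0.8348 = 2.734 mg/L.
Minimum DO = 9.92 − 2.734 = 7.186 mg/L.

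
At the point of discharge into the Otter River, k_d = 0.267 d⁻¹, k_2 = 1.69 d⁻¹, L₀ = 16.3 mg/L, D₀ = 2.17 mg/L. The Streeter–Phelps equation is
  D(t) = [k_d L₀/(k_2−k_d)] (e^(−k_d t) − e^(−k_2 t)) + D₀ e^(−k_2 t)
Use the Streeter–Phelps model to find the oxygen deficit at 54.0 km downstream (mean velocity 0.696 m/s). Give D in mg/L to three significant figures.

D ≈ 2.21 mg/L

Travel time t = x/v = 54.0 km / (0.696 m/s) = 54000 m / 0.696 m/s = 77590 s = 0.8980 d.
k_d L₀/(k_2−k_d) = 0.267×16.3/(1.69−0.267) = 4.352/1.423 = 3.058 mg/L.
e^(−k_d t) = e^(−0.267×0.8980) = 0.7868; e^(−k_2 t) = e^(−1.69×0.8980) = 0.2192.
D = 3.058 × (0.7868 − 0.2192) + 2.17 × 0.2192 = 1.736 + 0.4757 = 2.212 mg/L.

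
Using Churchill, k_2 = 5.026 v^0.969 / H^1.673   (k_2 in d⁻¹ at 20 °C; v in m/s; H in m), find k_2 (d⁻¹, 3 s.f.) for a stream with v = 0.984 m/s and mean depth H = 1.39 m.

k_2 ≈ 2.85 d⁻¹

k_2 = 5.026 × 0.984^0.969 / 1.39^1.673 = 5.026 × 0.9845 / 1.735 = 2.852 d⁻¹.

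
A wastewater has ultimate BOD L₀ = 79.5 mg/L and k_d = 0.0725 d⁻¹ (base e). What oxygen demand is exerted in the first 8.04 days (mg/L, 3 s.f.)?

y_t = L₀(1 − e^(−k_d t)) = 79.5 × (1 − e^(−0.0725×8.04))
= 79.5 × (1 − 0.5583) = 79.5 × 0.4417 = 35.12 mg/L.

y ≈ 35.1 mg/L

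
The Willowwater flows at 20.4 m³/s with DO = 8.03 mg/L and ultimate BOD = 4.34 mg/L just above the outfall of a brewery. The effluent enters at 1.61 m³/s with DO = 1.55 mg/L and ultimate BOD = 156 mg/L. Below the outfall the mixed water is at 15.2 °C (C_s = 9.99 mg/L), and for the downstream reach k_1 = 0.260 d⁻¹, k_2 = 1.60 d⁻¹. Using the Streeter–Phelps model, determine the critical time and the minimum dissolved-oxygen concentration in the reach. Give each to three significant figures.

Mixed DO = (20.4×8.03 + 1.61×1.55)/(20.4+1.61) = 166.3/22.01 = 7.556 mg/L.
Mixed L₀ = (20.4×4.34 + 1.61×156)/(22.01) = 339.7/22.01 = 15.43 mg/L.
Initial deficit D₀ = C_s − DO₀ = 9.99 − 7.556 = 2.434 mg/L.
t_c = (1/1.340) ln[(1.60/0.260)(1 − 2.434×1.340/(0.260×15.43))] = 0.7463 × ln(1.152) = 0.1056 d.
D_c = (0.260/1.60) × 15.43 × e^(−0.260×0.1056) = 0.1625 × 15.43 × 0.9729 = 2.440 mg/L.
Minimum DO = 9.99 − 2.440 = 7.550 mg/L.

t_c ≈ 0.106 d; minimum DO ≈ 7.55 mg/L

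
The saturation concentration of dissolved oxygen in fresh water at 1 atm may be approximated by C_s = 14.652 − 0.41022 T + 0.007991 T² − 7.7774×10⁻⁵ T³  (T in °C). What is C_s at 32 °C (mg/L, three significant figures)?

C_s ≈ 7.16 mg/L

C_s = 14.652 − 0.41022×32 + 0.007991×32² − 7.7774×10⁻⁵×32³ = 7.159 mg/L.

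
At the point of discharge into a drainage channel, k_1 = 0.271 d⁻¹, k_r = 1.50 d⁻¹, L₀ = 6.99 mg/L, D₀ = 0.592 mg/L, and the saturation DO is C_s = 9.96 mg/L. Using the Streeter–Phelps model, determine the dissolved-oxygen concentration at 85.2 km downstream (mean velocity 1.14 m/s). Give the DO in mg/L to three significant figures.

Travel time t = x/v = 85.2 km / (1.14 m/s) = 85200 m / 1.14 m/s = 74740 s = 0.8650 d.
k_1 L₀/(k_r−k_1) = 0.271×6.99/(1.50−0.271) = 1.894/1.229 = 1.541 mg/L.
e^(−k_1 t) = e^(−0.271×0.8650) = 0.7910; e^(−k_r t) = e^(−1.50×0.8650) = 0.2732.
D = 1.541 × (0.7910 − 0.2732) + 0.592 × 0.2732 = 0.7981 + 0.1617 = 0.9599 mg/L.
DO = C_s − D = 9.96 − 0.9599 = 9.000 mg/L.

DO ≈ 9.00 mg/L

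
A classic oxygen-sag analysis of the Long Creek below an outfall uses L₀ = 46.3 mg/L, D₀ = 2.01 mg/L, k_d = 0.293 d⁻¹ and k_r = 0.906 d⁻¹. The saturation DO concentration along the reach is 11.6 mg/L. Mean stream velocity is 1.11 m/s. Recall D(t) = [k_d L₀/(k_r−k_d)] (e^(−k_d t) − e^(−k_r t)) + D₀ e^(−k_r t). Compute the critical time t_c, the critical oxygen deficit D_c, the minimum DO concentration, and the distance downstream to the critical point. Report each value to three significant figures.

t_c ≈ 1.69 d; D_c ≈ 9.14 mg/L; min DO ≈ 2.46 mg/L; x_c ≈ 162 km

t_c = [1/(k_r−k_d)] ln[(k_r/k_d)(1 − D₀(k_r−k_d)/(k_d L₀))]
= [1/(0.906−0.293)] ln[(0.906/0.293)(1 − 2.01×0.6130/(0.293×46.3))]
= (1/0.6130) ln[3.092 × 0.9092] = 1.631 × ln(2.811) = 1.631 × 1.034 = 1.686 d.
D_c = (k_d/k_r) L₀ e^(−k_d t_c) = (0.293/0.906) × 46.3 × e^(−0.293×1.686) = 0.3234 × 46.3 × 0.6101 = 9.136 mg/L.
Minimum DO = C_s − D_c = 11.6 − 9.136 = 2.464 mg/L.
x_c = v t_c = 1.11 m/s × 1.686 d × 86400 s/d = 161700 m ≈ 162 km.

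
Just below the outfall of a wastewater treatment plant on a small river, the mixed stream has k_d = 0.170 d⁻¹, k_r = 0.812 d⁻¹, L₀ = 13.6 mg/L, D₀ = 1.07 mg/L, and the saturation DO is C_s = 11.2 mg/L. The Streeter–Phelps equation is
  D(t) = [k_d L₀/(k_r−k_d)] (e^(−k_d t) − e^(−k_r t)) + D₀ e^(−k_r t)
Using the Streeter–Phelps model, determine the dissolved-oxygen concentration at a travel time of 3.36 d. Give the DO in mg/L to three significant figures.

DO ≈ 9.33 mg/L

k_d L₀/(k_r−k_d) = 0.170×13.6/(0.812−0.170) = 2.312/0.6420 = 3.601 mg/L.
e^(−k_d t) = e^(−0.170×3.360) = 0.5648; e^(−k_r t) = e^(−0.812×3.360) = 0.06533.
D = 3.601 × (0.5648 − 0.06533) + 1.07 × 0.06533 = 1.799 + 0.06990 = 1.869 mg/L.
DO = C_s − D = 11.2 − 1.869 = 9.331 mg/L.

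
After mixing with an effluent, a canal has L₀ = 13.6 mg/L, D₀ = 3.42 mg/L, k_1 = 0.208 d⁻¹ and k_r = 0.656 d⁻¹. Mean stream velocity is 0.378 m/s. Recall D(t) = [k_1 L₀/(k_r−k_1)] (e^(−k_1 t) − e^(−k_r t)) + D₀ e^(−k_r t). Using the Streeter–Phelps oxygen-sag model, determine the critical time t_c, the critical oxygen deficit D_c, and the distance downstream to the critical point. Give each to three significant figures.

At the critical point dD/dt = 0, so k_1 L₀ e^(−k_1 t) = k_r D. Substituting D(t) from the Streeter–Phelps equation and solving for t gives
t_c = ln[(k_r/k_1)(1 − D₀(k_r−k_1)/(k_1 L₀))] / (k_r−k_1).
Here k_r−k_1 = 0.4480 d⁻¹ and 1 − D₀(k_r−k_1)/(k_1 L₀) = 1 − 3.42×0.4480/(0.208×13.6) = 0.4584, so
t_c = ln(3.154 × 0.4584) / 0.4480 = 0.3685 / 0.4480 = 0.8226 d.
D_c = (k_1/k_r) L₀ e^(−k_1 t_c) = (0.208/0.656) × 13.6 × e^(−0.208×0.8226) = 0.3171 × 13.6 × 0.8427 = 3.634 mg/L.
x_c = v t_c = 0.378 m/s × 0.8226 d × 86400 s/d = 26870 m ≈ 26.9 km.

t_c ≈ 0.823 d; D_c ≈ 3.63 mg/L; x_c ≈ 26.9 km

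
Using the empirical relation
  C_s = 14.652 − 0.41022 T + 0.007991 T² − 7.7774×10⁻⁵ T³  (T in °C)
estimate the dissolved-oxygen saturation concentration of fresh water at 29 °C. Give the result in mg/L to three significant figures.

C_s = 14.652 − 0.41022×29 + 0.007991×29² − 7.7774×10⁻⁵×29³ = 7.579 mg/L.

C_s ≈ 7.58 mg/L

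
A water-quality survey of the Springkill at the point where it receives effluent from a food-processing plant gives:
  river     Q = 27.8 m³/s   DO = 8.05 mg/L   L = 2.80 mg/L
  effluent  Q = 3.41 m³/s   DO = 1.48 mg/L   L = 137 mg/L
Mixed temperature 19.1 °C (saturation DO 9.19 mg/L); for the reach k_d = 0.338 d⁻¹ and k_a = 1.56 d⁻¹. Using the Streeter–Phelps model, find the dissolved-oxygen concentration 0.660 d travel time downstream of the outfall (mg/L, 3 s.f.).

DO ≈ 6.39 mg/L

Mixed DO = (27.8×8.05 + 3.41×1.48)/(27.8+3.41) = 228.8/31.21 = 7.332 mg/L.
Mixed L₀ = (27.8×2.80 + 3.41×137)/(31.21) = 545.0/31.21 = 17.46 mg/L.
Initial deficit D₀ = C_s − DO₀ = 9.19 − 7.332 = 1.858 mg/L.
D(0.660) = [0.338×17.46/(1.56−0.338)](e^(−0.338×0.660) − e^(−1.56×0.660)) + 1.858 e^(−1.56×0.660)
= 4.830 × (0.8001 − 0.3571) + 1.858 × 0.3571 = 2.803 mg/L.
DO = 9.19 − 2.803 = 6.387 mg/L.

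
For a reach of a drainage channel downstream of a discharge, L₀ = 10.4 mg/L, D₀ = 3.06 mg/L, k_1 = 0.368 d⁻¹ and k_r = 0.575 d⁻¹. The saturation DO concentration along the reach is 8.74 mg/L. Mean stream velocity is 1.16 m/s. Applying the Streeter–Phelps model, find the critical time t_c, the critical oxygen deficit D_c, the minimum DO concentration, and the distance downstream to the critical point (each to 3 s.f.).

With k_r/k_1 = 1.562 and 1 − D₀(k_r−k_1)/(k_1 L₀) = 0.8345,
t_c = ln(1.562 × 0.8345) / (0.575 − 0.368) = ln(1.304) / 0.2070 = 0.2654/0.2070 = 1.282 d.
D_c = (k_1/k_r) L₀ e^(−k_1 t_c) = (0.368/0.575) × 10.4 × e^(−0.368×1.282) = 0.6400 × 10.4 × 0.6239 = 4.153 mg/L.
Minimum DO = C_s − D_c = 8.74 − 4.153 = 4.587 mg/L.
x_c = v t_c = 1.16 m/s × 1.282 d × 86400 s/d = 128500 m ≈ 128 km.

t_c ≈ 1.28 d; D_c ≈ 4.15 mg/L; min DO ≈ 4.59 mg/L; x_c ≈ 128 km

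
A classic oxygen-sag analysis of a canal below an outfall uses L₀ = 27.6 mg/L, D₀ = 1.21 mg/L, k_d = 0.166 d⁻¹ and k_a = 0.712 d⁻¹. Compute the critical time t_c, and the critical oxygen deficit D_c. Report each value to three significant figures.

At the critical point dD/dt = 0, so k_d L₀ e^(−k_d t) = k_a D. Substituting D(t) from the Streeter–Phelps equation and solving for t gives
t_c = ln[(k_a/k_d)(1 − D₀(k_a−k_d)/(k_d L₀))] / (k_a−k_d).
Here k_a−k_d = 0.5460 d⁻¹ and 1 − D₀(k_a−k_d)/(k_d L₀) = 1 − 1.21×0.5460/(0.166×27.6) = 0.8558, so
t_c = ln(4.289 × 0.8558) / 0.5460 = 1.300 / 0.5460 = 2.382 d.
D_c = (k_d/k_a) L₀ e^(−k_d t_c) = (0.166/0.712) × 27.6 × e^(−0.166×2.382) = 0.2331 × 27.6 × 0.6734 = 4.333 mg/L.

t_c ≈ 2.38 d; D_c ≈ 4.33 mg/L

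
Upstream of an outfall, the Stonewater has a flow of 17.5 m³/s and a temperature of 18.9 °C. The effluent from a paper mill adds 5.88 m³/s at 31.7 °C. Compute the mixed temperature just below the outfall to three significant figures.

22.1 °C

Flow-weighted mixing: C = (Q_r C_r + Q_w C_w)/(Q_r + Q_w)
= (17.5×18.9 + 5.88×31.7)/(17.5 + 5.88) = 517.1/23.38 = 22.12 °C.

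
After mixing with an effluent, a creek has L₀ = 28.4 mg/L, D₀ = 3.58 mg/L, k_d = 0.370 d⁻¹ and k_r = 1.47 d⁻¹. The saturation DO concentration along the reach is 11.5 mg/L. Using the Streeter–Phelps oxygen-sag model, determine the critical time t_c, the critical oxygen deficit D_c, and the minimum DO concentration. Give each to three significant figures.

t_c = [1/(k_r−k_d)] ln[(k_r/k_d)(1 − D₀(k_r−k_d)/(k_d L₀))]
= [1/(1.47−0.370)] ln[(1.47/0.370)(1 − 3.58×1.100/(0.370×28.4))]
= (1/1.100) ln[3.973 × 0.6252] = 0.9091 × ln(2.484) = 0.9091 × 0.9099 = 0.8272 d.
D_c = (k_d/k_r) L₀ e^(−k_d t_c) = (0.370/1.47) × 28.4 × e^(−0.370×0.8272) = 0.2517 × 28.4 × 0.7363 = 5.264 mg/L.
Minimum DO = C_s − D_c = 11.5 − 5.264 = 6.236 mg/L.

t_c ≈ 0.827 d; D_c ≈ 5.26 mg/L; min DO ≈ 6.24 mg/L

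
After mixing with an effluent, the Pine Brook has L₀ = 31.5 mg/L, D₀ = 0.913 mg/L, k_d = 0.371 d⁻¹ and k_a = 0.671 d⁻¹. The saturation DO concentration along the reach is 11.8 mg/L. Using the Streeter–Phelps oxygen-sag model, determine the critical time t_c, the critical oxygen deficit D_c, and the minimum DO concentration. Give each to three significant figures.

t_c ≈ 1.90 d; D_c ≈ 8.62 mg/L; min DO ≈ 3.18 mg/L

t_c = [1/(k_a−k_d)] ln[(k_a/k_d)(1 − D₀(k_a−k_d)/(k_d L₀))]
= [1/(0.671−0.371)] ln[(0.671/0.371)(1 − 0.913×0.3000/(0.371×31.5))]
= (1/0.3000) ln[1.809 × 0.9766] = 3.333 × ln(1.766) = 3.333 × 0.5689 = 1.896 d.
D_c = (k_d/k_a) L₀ e^(−k_d t_c) = (0.371/0.671) × 31.5 × e^(−0.371×1.896) = 0.5529 × 31.5 × 0.4949 = 8.619 mg/L.
Minimum DO = C_s − D_c = 11.8 − 8.619 = 3.181 mg/L.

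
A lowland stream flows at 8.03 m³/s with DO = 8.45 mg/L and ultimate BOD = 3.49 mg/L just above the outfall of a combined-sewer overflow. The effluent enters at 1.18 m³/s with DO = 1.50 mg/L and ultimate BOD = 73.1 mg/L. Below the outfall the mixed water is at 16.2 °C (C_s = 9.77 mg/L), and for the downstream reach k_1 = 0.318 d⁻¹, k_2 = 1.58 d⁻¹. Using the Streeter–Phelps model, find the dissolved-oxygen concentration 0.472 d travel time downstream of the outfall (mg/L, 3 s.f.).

DO ≈ 7.51 mg/L

Mixed DO = (8.03×8.45 + 1.18×1.50)/(8.03+1.18) = 69.62/9.210 = 7.560 mg/L.
Mixed L₀ = (8.03×3.49 + 1.18×73.1)/(9.210) = 114.3/9.210 = 12.41 mg/L.
Initial deficit D₀ = C_s − DO₀ = 9.77 − 7.560 = 2.210 mg/L.
D(0.472) = [0.318×12.41/(1.58−0.318)](e^(−0.318×0.472) − e^(−1.58×0.472)) + 2.210 e^(−1.58×0.472)
= 3.127 × (0.8606 − 0.4744) + 2.210 × 0.4744 = 2.256 mg/L.
DO = 9.77 − 2.256 = 7.514 mg/L.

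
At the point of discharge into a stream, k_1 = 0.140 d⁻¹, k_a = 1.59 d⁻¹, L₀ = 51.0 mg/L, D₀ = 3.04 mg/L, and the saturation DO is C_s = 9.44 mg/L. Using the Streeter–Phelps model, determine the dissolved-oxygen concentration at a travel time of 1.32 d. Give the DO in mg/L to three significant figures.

DO ≈ 5.58 mg/L

k_1 L₀/(k_a−k_1) = 0.140×51.0/(1.59−0.140) = 7.140/1.450 = 4.924 mg/L.
e^(−k_1 t) = e^(−0.140×1.320) = 0.8313; e^(−k_a t) = e^(−1.59×1.320) = 0.1226.
D = 4.924 × (0.8313 − 0.1226) + 3.04 × 0.1226 = 3.490 + 0.3727 = 3.862 mg/L.
DO = C_s − D = 9.44 − 3.862 = 5.578 mg/L.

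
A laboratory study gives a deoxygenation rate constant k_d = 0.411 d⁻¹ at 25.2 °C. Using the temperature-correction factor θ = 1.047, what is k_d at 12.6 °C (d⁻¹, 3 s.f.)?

k_d(T₂) = k_d(T₁) · θ^(T₂−T₁) = 0.411 × 1.047^(12.6−25.2)
= 0.411 × 1.047^-12.6 = 0.411 × 0.5606 = 0.2304 d⁻¹.

k_d ≈ 0.230 d⁻¹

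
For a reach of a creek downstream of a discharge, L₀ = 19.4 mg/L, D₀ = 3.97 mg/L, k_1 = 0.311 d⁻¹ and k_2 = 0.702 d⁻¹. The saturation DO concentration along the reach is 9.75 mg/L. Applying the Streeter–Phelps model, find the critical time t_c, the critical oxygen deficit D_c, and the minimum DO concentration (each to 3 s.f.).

t_c = [1/(k_2−k_1)] ln[(k_2/k_1)(1 − D₀(k_2−k_1)/(k_1 L₀))]
= [1/(0.702−0.311)] ln[(0.702/0.311)(1 − 3.97×0.3910/(0.311×19.4))]
= (1/0.3910) ln[2.257 × 0.7427] = 2.558 × ln(1.676) = 2.558 × 0.5167 = 1.321 d.
D_c = (k_1/k_2) L₀ e^(−k_1 t_c) = (0.311/0.702) × 19.4 × e^(−0.311×1.321) = 0.4430 × 19.4 × 0.6630 = 5.698 mg/L.
Minimum DO = C_s − D_c = 9.75 − 5.698 = 4.052 mg/L.

t_c ≈ 1.32 d; D_c ≈ 5.70 mg/L; min DO ≈ 4.05 mg/L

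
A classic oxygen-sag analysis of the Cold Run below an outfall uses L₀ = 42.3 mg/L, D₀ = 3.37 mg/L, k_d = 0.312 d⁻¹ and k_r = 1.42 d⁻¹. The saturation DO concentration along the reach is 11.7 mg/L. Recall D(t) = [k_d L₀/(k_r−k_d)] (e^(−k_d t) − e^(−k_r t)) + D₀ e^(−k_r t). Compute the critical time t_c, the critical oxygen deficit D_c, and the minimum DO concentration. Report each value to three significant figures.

At the critical point dD/dt = 0, so k_d L₀ e^(−k_d t) = k_r D. Substituting D(t) from the Streeter–Phelps equation and solving for t gives
t_c = ln[(k_r/k_d)(1 − D₀(k_r−k_d)/(k_d L₀))] / (k_r−k_d).
Here k_r−k_d = 1.108 d⁻¹ and 1 − D₀(k_r−k_d)/(k_d L₀) = 1 − 3.37×1.108/(0.312×42.3) = 0.7171, so
t_c = ln(4.551 × 0.7171) / 1.108 = 1.183 / 1.108 = 1.068 d.
D_c = (k_d/k_r) L₀ e^(−k_d t_c) = (0.312/1.42) × 42.3 × e^(−0.312×1.068) = 0.2197 × 42.3 × 0.7167 = 6.661 mg/L.
Minimum DO = C_s − D_c = 11.7 − 6.661 = 5.039 mg/L.

t_c ≈ 1.07 d; D_c ≈ 6.66 mg/L; min DO ≈ 5.04 mg/L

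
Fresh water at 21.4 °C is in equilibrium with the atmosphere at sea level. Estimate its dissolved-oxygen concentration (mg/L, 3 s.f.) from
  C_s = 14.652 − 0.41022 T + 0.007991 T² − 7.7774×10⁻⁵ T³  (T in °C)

C_s = 14.652 − 0.41022×21.4 + 0.007991×21.4² − 7.7774×10⁻⁵×21.4³ = 8.771 mg/L.

C_s ≈ 8.77 mg/L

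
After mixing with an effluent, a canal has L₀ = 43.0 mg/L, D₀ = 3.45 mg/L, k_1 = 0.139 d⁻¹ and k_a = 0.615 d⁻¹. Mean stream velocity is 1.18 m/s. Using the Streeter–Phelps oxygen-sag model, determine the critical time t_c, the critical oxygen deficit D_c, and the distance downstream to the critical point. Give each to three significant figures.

At the critical point dD/dt = 0, so k_1 L₀ e^(−k_1 t) = k_a D. Substituting D(t) from the Streeter–Phelps equation and solving for t gives
t_c = ln[(k_a/k_1)(1 − D₀(k_a−k_1)/(k_1 L₀))] / (k_a−k_1).
Here k_a−k_1 = 0.4760 d⁻¹ and 1 − D₀(k_a−k_1)/(k_1 L₀) = 1 − 3.45×0.4760/(0.139×43.0) = 0.7252, so
t_c = ln(4.424 × 0.7252) / 0.4760 = 1.166 / 0.4760 = 2.449 d.
L(t_c) = L₀ e^(−k_1 t_c) = 43.0 × 0.7114 = 30.59 mg/L, and at the critical point k_a D_c = k_1 L, so D_c = (0.139/0.615) × 30.59 = 6.914 mg/L.
x_c = v t_c = 1.18 m/s × 2.449 d × 86400 s/d = 249700 m ≈ 250 km.

t_c ≈ 2.45 d; D_c ≈ 6.91 mg/L; x_c ≈ 250 km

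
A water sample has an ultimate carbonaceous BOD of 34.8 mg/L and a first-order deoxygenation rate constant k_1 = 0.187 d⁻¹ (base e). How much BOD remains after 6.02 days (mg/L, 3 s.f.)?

L_t = L₀ e^(−k_1 t) = 34.8 × e^(−0.187×6.02) = 34.8 × 0.3244 = 11.29 mg/L.

L ≈ 11.3 mg/L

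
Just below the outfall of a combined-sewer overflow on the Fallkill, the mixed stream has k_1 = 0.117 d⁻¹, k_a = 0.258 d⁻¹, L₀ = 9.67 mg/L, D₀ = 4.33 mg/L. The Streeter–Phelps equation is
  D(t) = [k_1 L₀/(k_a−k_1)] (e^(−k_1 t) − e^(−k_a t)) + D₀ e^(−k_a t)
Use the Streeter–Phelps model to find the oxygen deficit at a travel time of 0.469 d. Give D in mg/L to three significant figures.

k_1 L₀/(k_a−k_1) = 0.117×9.67/(0.258−0.117) = 1.131/0.1410 = 8.024 mg/L.
e^(−k_1 t) = e^(−0.117×0.4690) = 0.9466; e^(−k_a t) = e^(−0.258×0.4690) = 0.8860.
D = 8.024 × (0.9466 − 0.8860) + 4.33 × 0.8860 = 0.4860 + 3.837 = 4.323 mg/L.

D ≈ 4.32 mg/L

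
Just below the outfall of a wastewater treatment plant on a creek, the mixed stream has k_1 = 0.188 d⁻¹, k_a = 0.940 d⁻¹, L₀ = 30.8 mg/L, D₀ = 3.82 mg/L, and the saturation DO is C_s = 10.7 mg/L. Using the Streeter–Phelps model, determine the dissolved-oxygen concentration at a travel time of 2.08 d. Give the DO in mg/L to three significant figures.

DO ≈ 6.04 mg/L

k_1 L₀/(k_a−k_1) = 0.188×30.8/(0.940−0.188) = 5.790/0.7520 = 7.700 mg/L.
e^(−k_1 t) = e^(−0.188×2.080) = 0.6764; e^(−k_a t) = e^(−0.940×2.080) = 0.1415.
D = 7.700 × (0.6764 − 0.1415) + 3.82 × 0.1415 = 4.118 + 0.5407 = 4.659 mg/L.
DO = C_s − D = 10.7 − 4.659 = 6.041 mg/L.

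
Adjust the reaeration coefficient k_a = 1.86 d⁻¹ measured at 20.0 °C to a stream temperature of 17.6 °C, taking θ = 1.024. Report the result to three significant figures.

k_a ≈ 1.76 d⁻¹

k_a(T₂) = k_a(T₁) · θ^(T₂−T₁) = 1.86 × 1.024^(17.6−20.0)
= 1.86 × 1.024^-2.40 = 1.86 × 0.9447 = 1.757 d⁻¹.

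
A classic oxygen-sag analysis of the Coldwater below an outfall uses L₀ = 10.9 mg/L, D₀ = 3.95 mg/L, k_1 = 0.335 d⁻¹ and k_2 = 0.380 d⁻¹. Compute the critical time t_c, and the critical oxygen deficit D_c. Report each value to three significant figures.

t_c = [1/(k_2−k_1)] ln[(k_2/k_1)(1 − D₀(k_2−k_1)/(k_1 L₀))]
= [1/(0.380−0.335)] ln[(0.380/0.335)(1 − 3.95×0.04500/(0.335×10.9))]
= (1/0.04500) ln[1.134 × 0.9513] = 22.22 × ln(1.079) = 22.22 × 0.07614 = 1.692 d.
L(t_c) = L₀ e^(−k_1 t_c) = 10.9 × 0.5673 = 6.184 mg/L, and at the critical point k_2 D_c = k_1 L, so D_c = (0.335/0.380) × 6.184 = 5.452 mg/L.

t_c ≈ 1.69 d; D_c ≈ 5.45 mg/L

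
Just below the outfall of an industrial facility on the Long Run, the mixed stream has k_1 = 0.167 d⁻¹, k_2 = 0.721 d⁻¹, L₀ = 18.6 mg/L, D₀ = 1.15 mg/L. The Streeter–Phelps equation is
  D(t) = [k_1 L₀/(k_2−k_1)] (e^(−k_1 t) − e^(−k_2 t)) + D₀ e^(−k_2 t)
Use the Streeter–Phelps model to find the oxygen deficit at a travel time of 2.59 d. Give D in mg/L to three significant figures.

D ≈ 2.95 mg/L

k_1 L₀/(k_2−k_1) = 0.167×18.6/(0.721−0.167) = 3.106/0.5540 = 5.607 mg/L.
e^(−k_1 t) = e^(−0.167×2.590) = 0.6489; e^(−k_2 t) = e^(−0.721×2.590) = 0.1545.
D = 5.607 × (0.6489 − 0.1545) + 1.15 × 0.1545 = 2.772 + 0.1777 = 2.949 mg/L.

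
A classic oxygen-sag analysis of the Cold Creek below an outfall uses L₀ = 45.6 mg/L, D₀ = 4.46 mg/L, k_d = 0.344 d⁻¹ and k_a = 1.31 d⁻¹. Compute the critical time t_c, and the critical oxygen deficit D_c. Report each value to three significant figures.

With k_a/k_d = 3.808 and 1 − D₀(k_a−k_d)/(k_d L₀) = 0.7253,
t_c = ln(3.808 × 0.7253) / (1.31 − 0.344) = ln(2.762) / 0.9660 = 1.016/0.9660 = 1.052 d.
D_c = (k_d/k_a) L₀ e^(−k_d t_c) = (0.344/1.31) × 45.6 × e^(−0.344×1.052) = 0.2626 × 45.6 × 0.6964 = 8.339 mg/L.

t_c ≈ 1.05 d; D_c ≈ 8.34 mg/L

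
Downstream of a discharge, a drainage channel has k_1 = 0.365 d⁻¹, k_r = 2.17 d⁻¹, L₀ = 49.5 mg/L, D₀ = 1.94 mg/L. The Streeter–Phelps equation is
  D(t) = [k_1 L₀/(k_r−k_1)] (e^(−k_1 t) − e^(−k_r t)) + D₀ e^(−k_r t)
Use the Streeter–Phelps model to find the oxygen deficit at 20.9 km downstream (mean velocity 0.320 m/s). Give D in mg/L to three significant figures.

D ≈ 6.03 mg/L

Travel time t = x/v = 20.9 km / (0.320 m/s) = 20900 m / 0.320 m/s = 65310 s = 0.7559 d.
k_1 L₀/(k_r−k_1) = 0.365×49.5/(2.17−0.365) = 18.07/1.805 = 10.01 mg/L.
e^(−k_1 t) = e^(−0.365×0.7559) = 0.7589; e^(−k_r t) = e^(−2.17×0.7559) = 0.1939.
D = 10.01 × (0.7589 − 0.1939) + 1.94 × 0.1939 = 5.655 + 0.3762 = 6.031 mg/L.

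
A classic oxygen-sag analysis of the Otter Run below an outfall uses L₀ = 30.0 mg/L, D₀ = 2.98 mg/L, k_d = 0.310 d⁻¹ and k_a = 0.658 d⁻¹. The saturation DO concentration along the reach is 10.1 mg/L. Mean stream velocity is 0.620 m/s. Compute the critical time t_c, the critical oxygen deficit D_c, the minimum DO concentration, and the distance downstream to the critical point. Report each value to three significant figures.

At the critical point dD/dt = 0, so k_d L₀ e^(−k_d t) = k_a D. Substituting D(t) from the Streeter–Phelps equation and solving for t gives
t_c = ln[(k_a/k_d)(1 − D₀(k_a−k_d)/(k_d L₀))] / (k_a−k_d).
Here k_a−k_d = 0.3480 d⁻¹ and 1 − D₀(k_a−k_d)/(k_d L₀) = 1 − 2.98×0.3480/(0.310×30.0) = 0.8885, so
t_c = ln(2.123 × 0.8885) / 0.3480 = 0.6344 / 0.3480 = 1.823 d.
L(t_c) = L₀ e^(−k_d t_c) = 30.0 × 0.5683 = 17.05 mg/L, and at the critical point k_a D_c = k_d L, so D_c = (0.310/0.658) × 17.05 = 8.032 mg/L.
Minimum DO = C_s − D_c = 10.1 − 8.032 = 2.068 mg/L.
x_c = v t_c = 0.620 m/s × 1.823 d × 86400 s/d = 97650 m ≈ 97.7 km.

t_c ≈ 1.82 d; D_c ≈ 8.03 mg/L; min DO ≈ 2.07 mg/L; x_c ≈ 97.7 km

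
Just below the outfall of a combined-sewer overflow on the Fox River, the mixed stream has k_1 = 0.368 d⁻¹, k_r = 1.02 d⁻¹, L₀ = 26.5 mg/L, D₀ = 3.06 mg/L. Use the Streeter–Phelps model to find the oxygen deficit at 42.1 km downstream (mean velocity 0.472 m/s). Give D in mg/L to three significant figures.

D ≈ 6.08 mg/L

Travel time t = x/v = 42.1 km / (0.472 m/s) = 42100 m / 0.472 m/s = 89190 s = 1.032 d.
k_1 L₀/(k_r−k_1) = 0.368×26.5/(1.02−0.368) = 9.752/0.6520 = 14.96 mg/L.
e^(−k_1 t) = e^(−0.368×1.032) = 0.6839; e^(−k_r t) = e^(−1.02×1.032) = 0.3489.
D = 14.96 × (0.6839 − 0.3489) + 3.06 × 0.3489 = 5.011 + 1.068 = 6.079 mg/L.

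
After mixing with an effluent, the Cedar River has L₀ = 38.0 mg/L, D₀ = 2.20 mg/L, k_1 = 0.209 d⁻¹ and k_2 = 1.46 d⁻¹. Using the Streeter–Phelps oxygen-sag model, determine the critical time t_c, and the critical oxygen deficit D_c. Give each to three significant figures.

At the critical point dD/dt = 0, so k_1 L₀ e^(−k_1 t) = k_2 D. Substituting D(t) from the Streeter–Phelps equation and solving for t gives
t_c = ln[(k_2/k_1)(1 − D₀(k_2−k_1)/(k_1 L₀))] / (k_2−k_1).
Here k_2−k_1 = 1.251 d⁻¹ and 1 − D₀(k_2−k_1)/(k_1 L₀) = 1 − 2.20×1.251/(0.209×38.0) = 0.6535, so
t_c = ln(6.986 × 0.6535) / 1.251 = 1.518 / 1.251 = 1.214 d.
D_c = (k_1/k_2) L₀ e^(−k_1 t_c) = (0.209/1.46) × 38.0 × e^(−0.209×1.214) = 0.1432 × 38.0 × 0.7759 = 4.221 mg/L.

t_c ≈ 1.21 d; D_c ≈ 4.22 mg/L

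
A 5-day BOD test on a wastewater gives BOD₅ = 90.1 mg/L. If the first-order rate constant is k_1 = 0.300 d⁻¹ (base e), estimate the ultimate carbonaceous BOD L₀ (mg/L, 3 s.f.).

L₀ ≈ 116 mg/L

BOD₅ = L₀(1 − e^(−5k_1)) ⇒ L₀ = BOD₅ / (1 − e^(−5×0.300))
= 90.1 / (1 − 0.2231) = 90.1 / 0.7769 = 116.0 mg/L.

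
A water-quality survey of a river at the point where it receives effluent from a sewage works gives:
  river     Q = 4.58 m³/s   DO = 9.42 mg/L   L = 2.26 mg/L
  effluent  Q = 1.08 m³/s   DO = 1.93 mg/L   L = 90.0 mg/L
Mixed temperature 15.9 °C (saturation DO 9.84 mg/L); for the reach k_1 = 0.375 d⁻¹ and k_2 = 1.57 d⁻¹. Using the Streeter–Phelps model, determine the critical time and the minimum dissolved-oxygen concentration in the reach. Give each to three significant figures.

Mixed DO = (4.58×9.42 + 1.08×1.93)/(4.58+1.08) = 45.23/5.660 = 7.991 mg/L.
Mixed L₀ = (4.58×2.26 + 1.08×90.0)/(5.660) = 107.6/5.660 = 19.00 mg/L.
Initial deficit D₀ = C_s − DO₀ = 9.84 − 7.991 = 1.849 mg/L.
t_c = (1/1.195) ln[(1.57/0.375)(1 − 1.849×1.195/(0.375×19.00))] = 0.8368 × ln(2.888) = 0.8876 d.
D_c = (0.375/1.57) × 19.00 × e^(−0.375×0.8876) = 0.2389 × 19.00 × 0.7169 = 3.254 mg/L.
Minimum DO = 9.84 − 3.254 = 6.586 mg/L.

t_c ≈ 0.888 d; minimum DO ≈ 6.59 mg/L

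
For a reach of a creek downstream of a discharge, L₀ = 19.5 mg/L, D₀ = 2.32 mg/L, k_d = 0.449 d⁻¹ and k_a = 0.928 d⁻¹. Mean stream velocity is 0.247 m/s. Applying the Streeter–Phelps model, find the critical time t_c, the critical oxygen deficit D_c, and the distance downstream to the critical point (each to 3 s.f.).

t_c ≈ 1.23 d; D_c ≈ 5.43 mg/L; x_c ≈ 26.3 km

With k_a/k_d = 2.067 and 1 − D₀(k_a−k_d)/(k_d L₀) = 0.8731,
t_c = ln(2.067 × 0.8731) / (0.928 − 0.449) = ln(1.804) / 0.4790 = 0.5903/0.4790 = 1.232 d.
L(t_c) = L₀ e^(−k_d t_c) = 19.5 × 0.5750 = 11.21 mg/L, and at the critical point k_a D_c = k_d L, so D_c = (0.449/0.928) × 11.21 = 5.425 mg/L.
x_c = v t_c = 0.247 m/s × 1.232 d × 86400 s/d = 26300 m ≈ 26.3 km.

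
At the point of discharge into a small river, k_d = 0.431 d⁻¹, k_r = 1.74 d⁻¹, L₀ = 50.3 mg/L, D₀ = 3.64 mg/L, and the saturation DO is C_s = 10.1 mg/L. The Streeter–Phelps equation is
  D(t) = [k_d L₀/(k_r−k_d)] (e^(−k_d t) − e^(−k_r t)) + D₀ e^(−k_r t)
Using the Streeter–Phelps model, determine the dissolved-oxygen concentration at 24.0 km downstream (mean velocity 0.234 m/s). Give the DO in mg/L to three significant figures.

Travel time t = x/v = 24.0 km / (0.234 m/s) = 24000 m / 0.234 m/s = 102600 s = 1.187 d.
k_d L₀/(k_r−k_d) = 0.431×50.3/(1.74−0.431) = 21.68/1.309 = 16.56 mg/L.
e^(−k_d t) = e^(−0.431×1.187) = 0.5995; e^(−k_r t) = e^(−1.74×1.187) = 0.1268.
D = 16.56 × (0.5995 − 0.1268) + 3.64 × 0.1268 = 7.830 + 0.4614 = 8.291 mg/L.
DO = C_s − D = 10.1 − 8.291 = 1.809 mg/L.

DO ≈ 1.81 mg/L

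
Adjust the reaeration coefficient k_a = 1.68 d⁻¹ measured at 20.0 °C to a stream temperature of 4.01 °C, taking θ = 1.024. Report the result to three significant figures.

k_a ≈ 1.15 d⁻¹

k_a(T₂) = k_a(T₁) · θ^(T₂−T₁) = 1.68 × 1.024^(4.01−20.0)
= 1.68 × 1.024^-16.0 = 1.68 × 0.6844 = 1.150 d⁻¹.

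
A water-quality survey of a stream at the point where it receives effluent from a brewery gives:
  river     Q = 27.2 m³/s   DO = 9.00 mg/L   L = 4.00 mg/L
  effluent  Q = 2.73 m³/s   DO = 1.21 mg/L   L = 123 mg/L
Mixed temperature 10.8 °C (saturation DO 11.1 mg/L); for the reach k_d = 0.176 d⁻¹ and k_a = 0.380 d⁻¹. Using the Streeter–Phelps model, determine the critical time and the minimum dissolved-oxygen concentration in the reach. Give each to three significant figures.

Mixed DO = (27.2×9.00 + 2.73×1.21)/(27.2+2.73) = 248.1/29.93 = 8.289 mg/L.
Mixed L₀ = (27.2×4.00 + 2.73×123)/(29.93) = 444.6/29.93 = 14.85 mg/L.
Initial deficit D₀ = C_s − DO₀ = 11.1 − 8.289 = 2.811 mg/L.
t_c = (1/0.2040) ln[(0.380/0.176)(1 − 2.811×0.2040/(0.176×14.85))] = 4.902 × ln(1.686) = 2.559 d.
D_c = (0.176/0.380) × 14.85 × e^(−0.176×2.559) = 0.4632 × 14.85 × 0.6373 = 4.385 mg/L.
Minimum DO = 11.1 − 4.385 = 6.715 mg/L.

t_c ≈ 2.56 d; minimum DO ≈ 6.72 mg/L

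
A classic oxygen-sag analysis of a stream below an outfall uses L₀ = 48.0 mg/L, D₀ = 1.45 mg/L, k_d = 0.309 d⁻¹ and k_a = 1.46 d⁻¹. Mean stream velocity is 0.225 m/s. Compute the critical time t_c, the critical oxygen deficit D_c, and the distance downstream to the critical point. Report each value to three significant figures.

t_c = [1/(k_a−k_d)] ln[(k_a/k_d)(1 − D₀(k_a−k_d)/(k_d L₀))]
= [1/(1.46−0.309)] ln[(1.46/0.309)(1 − 1.45×1.151/(0.309×48.0))]
= (1/1.151) ln[4.725 × 0.8875] = 0.8688 × ln(4.193) = 0.8688 × 1.433 = 1.245 d.
L(t_c) = L₀ e^(−k_d t_c) = 48.0 × 0.6806 = 32.67 mg/L, and at the critical point k_a D_c = k_d L, so D_c = (0.309/1.46) × 32.67 = 6.914 mg/L.
x_c = v t_c = 0.225 m/s × 1.245 d × 86400 s/d = 24210 m ≈ 24.2 km.

t_c ≈ 1.25 d; D_c ≈ 6.91 mg/L; x_c ≈ 24.2 km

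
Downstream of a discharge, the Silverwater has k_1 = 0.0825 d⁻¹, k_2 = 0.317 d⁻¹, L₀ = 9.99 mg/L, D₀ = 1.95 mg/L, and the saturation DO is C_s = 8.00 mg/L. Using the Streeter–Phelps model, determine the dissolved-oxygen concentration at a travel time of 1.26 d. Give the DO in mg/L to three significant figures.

k_1 L₀/(k_2−k_1) = 0.0825×9.99/(0.317−0.0825) = 0.8242/0.2345 = 3.515 mg/L.
e^(−k_1 t) = e^(−0.0825×1.260) = 0.9013; e^(−k_2 t) = e^(−0.317×1.260) = 0.6707.
D = 3.515 × (0.9013 − 0.6707) + 1.95 × 0.6707 = 0.8103 + 1.308 = 2.118 mg/L.
DO = C_s − D = 8.00 − 2.118 = 5.882 mg/L.

DO ≈ 5.88 mg/L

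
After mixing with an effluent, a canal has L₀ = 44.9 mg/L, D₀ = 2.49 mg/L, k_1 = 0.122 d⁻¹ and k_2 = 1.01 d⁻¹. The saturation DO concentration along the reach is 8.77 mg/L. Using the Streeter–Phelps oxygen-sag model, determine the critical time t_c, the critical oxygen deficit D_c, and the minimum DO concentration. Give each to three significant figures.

t_c = [1/(k_2−k_1)] ln[(k_2/k_1)(1 − D₀(k_2−k_1)/(k_1 L₀))]
= [1/(1.01−0.122)] ln[(1.01/0.122)(1 − 2.49×0.8880/(0.122×44.9))]
= (1/0.8880) ln[8.279 × 0.5963] = 1.126 × ln(4.937) = 1.126 × 1.597 = 1.798 d.
D_c = (k_1/k_2) L₀ e^(−k_1 t_c) = (0.122/1.01) × 44.9 × e^(−0.122×1.798) = 0.1208 × 44.9 × 0.8030 = 4.355 mg/L.
Minimum DO = C_s − D_c = 8.77 − 4.355 = 4.415 mg/L.

t_c ≈ 1.80 d; D_c ≈ 4.36 mg/L; min DO ≈ 4.41 mg/L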